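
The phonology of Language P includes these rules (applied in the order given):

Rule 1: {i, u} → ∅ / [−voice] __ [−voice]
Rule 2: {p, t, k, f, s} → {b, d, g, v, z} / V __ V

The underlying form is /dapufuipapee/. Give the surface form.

Rule 1 (high vowel syncope): /u/ is a high vowel flanked by voiceless consonants /p/ and /f/, so it deletes. /dapufuipapee/ → dapfuipapee.
Rule 2 (intervocalic voicing): /p/ is a voiceless obstruent between vowels /i/ and /a/, so it voices to [b]. /p/ is a voiceless obstruent between vowels /a/ and /e/, so it voices to [b]. /dapfuipapee/ → dapfuibabee.

dapfuibabee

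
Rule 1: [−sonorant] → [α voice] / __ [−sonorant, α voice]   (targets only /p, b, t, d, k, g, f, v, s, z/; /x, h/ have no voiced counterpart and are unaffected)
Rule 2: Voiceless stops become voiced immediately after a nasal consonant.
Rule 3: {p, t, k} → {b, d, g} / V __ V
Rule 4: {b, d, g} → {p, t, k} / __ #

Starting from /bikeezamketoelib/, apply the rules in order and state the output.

Rule 1 (regressive voicing assimilation): no segment meets the environment; /bikeezamketoelib/ is unchanged.
Rule 2 (post-nasal voicing): /k/ is a voiceless stop immediately after the nasal /m/, so it voices to [g]. /bikeezamketoelib/ → bikeezamgetoelib.
Rule 3 (intervocalic voicing): /k/ is a voiceless stop between vowels /i/ and /e/, so it voices to [g]. /t/ is a voiceless stop between vowels /e/ and /o/, so it voices to [d]. /bikeezamgetoelib/ → bigeezamgedoelib.
Rule 4 (final devoicing): /b/ is a voiced stop in word-final position, so it devoices to [p]. /bigeezamgedoelib/ → bigeezamgedoelip.

bigeezamgedoelip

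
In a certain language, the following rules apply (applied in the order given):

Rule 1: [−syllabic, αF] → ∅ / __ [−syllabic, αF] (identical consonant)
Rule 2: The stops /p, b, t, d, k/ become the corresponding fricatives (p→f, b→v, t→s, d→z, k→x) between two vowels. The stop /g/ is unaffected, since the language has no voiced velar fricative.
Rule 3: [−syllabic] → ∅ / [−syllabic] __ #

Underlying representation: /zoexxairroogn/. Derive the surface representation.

zoexairoog

Rule 1 (degemination): /xx/ is a geminate; the first /x/ deletes. /rr/ is a geminate; the first /r/ deletes. /zoexxairroogn/ → zoexairoogn.
Rule 2 (intervocalic spirantization): no segment meets the environment; /zoexairoogn/ is unchanged.
Rule 3 (final cluster simplification): /n/ is the second consonant of a word-final cluster /gn/, so it deletes. /zoexairoogn/ → zoexairoog.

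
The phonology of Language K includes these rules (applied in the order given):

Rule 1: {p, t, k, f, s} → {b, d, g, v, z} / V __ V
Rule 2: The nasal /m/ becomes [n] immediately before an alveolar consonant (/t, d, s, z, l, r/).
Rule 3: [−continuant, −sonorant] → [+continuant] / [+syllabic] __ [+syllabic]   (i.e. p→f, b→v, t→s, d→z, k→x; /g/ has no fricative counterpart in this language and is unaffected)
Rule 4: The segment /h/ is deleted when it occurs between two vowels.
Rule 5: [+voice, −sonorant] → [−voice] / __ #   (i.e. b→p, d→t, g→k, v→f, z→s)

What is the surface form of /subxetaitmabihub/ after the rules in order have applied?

Rule 1 (intervocalic voicing): /t/ is a voiceless obstruent between vowels /e/ and /a/, so it voices to [d]. /subxetaitmabihub/ → subxedaitmabihub.
Rule 2 (nasal place assimilation): no segment meets the environment; /subxedaitmabihub/ is unchanged.
Rule 3 (intervocalic spirantization): /d/ is a stop between vowels /e/ and /a/, so it spirantizes to the fricative [z]. /b/ is a stop between vowels /a/ and /i/, so it spirantizes to the fricative [v]. /subxedaitmabihub/ → subxezaitmavihub.
Rule 4 (intervocalic h-deletion): /h/ occurs between vowels /i/ and /u/, so it deletes. /subxezaitmavihub/ → subxezaitmaviub.
Rule 5 (final devoicing): /b/ is a voiced obstruent in word-final position, so it devoices to [p]. /subxezaitmaviub/ → subxezaitmaviup.

subxezaitmaviup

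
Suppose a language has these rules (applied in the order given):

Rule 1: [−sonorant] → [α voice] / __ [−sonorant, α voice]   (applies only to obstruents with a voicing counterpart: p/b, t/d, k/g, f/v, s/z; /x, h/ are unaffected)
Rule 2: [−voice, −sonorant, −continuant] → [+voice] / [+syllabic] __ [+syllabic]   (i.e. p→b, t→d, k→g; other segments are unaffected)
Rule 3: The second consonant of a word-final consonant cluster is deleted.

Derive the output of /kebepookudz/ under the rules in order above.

Rule 1 (regressive voicing assimilation): no segment meets the environment; /kebepookudz/ is unchanged.
Rule 2 (intervocalic voicing): /p/ is a voiceless stop between vowels /e/ and /o/, so it voices to [b]. /k/ is a voiceless stop between vowels /o/ and /u/, so it voices to [g]. /kebepookudz/ → kebeboogudz.
Rule 3 (final cluster simplification): /z/ is the second consonant of a word-final cluster /dz/, so it deletes. /kebeboogudz/ → kebeboogud.

kebeboogud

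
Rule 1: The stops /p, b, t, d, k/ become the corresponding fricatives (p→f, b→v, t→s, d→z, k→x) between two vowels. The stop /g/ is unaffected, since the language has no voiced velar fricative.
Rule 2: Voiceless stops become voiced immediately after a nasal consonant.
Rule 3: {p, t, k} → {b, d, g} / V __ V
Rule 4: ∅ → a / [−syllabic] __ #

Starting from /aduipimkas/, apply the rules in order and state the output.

Rule 1 (intervocalic spirantization): /d/ is a stop between vowels /a/ and /u/, so it spirantizes to the fricative [z]. /p/ is a stop between vowels /i/ and /i/, so it spirantizes to the fricative [f]. /aduipimkas/ → azuifimkas.
Rule 2 (post-nasal voicing): /k/ is a voiceless stop immediately after the nasal /m/, so it voices to [g]. /azuifimkas/ → azuifimgas.
Rule 3 (intervocalic voicing): no segment meets the environment; /azuifimgas/ is unchanged.
Rule 4 (final a-epenthesis): the form ends in the consonant /s/, so [a] is inserted word-finally. /azuifimgas/ → azuifimgasa.

azuifimgasa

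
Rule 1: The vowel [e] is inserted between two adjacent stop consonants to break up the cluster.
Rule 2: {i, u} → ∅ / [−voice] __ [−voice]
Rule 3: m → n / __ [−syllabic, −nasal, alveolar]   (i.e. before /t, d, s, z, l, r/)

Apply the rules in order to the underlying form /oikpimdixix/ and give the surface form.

Rule 1 (stop-cluster e-epenthesis): /k/ and /p/ form a stop–stop cluster, so [e] is inserted between them. /oikpimdixix/ → oikepimdixix.
Rule 2 (high vowel syncope): /i/ is a high vowel flanked by voiceless consonants /x/ and /x/, so it deletes. /oikepimdixix/ → oikepimdixx.
Rule 3 (nasal place assimilation): /m/ precedes the alveolar consonant /d/, so it assimilates in place to [n]. /oikepimdixx/ → oikepindixx.

oikepindixx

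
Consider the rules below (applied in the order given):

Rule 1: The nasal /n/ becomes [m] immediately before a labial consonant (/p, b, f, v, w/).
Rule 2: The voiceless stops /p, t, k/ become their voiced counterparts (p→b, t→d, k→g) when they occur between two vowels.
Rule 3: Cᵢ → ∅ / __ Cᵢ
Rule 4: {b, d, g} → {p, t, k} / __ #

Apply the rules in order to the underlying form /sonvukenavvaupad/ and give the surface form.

somvugenavaubat

Rule 1 (nasal place assimilation): /n/ precedes the labial consonant /v/, so it assimilates in place to [m]. /sonvukenavvaupad/ → somvukenavvaupad.
Rule 2 (intervocalic voicing): /k/ is a voiceless stop between vowels /u/ and /e/, so it voices to [g]. /p/ is a voiceless stop between vowels /u/ and /a/, so it voices to [b]. /somvukenavvaupad/ → somvugenavvaubad.
Rule 3 (degemination): /vv/ is a geminate; the first /v/ deletes. /somvugenavvaubad/ → somvugenavaubad.
Rule 4 (final devoicing): /d/ is a voiced stop in word-final position, so it devoices to [t]. /somvugenavaubad/ → somvugenavaubat.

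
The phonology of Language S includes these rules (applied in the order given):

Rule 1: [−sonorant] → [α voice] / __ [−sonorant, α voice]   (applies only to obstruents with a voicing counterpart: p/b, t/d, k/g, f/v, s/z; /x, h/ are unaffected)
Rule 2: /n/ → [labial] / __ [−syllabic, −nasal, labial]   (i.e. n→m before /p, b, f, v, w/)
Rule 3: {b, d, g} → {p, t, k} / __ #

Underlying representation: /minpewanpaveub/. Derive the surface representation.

mimpewampaveup

Rule 1 (regressive voicing assimilation): no segment meets the environment; /minpewanpaveub/ is unchanged.
Rule 2 (nasal place assimilation): /n/ precedes the labial consonant /p/, so it assimilates in place to [m]. /n/ precedes the labial consonant /p/, so it assimilates in place to [m]. /minpewanpaveub/ → mimpewampaveub.
Rule 3 (final devoicing): /b/ is a voiced stop in word-final position, so it devoices to [p]. /mimpewampaveub/ → mimpewampaveup.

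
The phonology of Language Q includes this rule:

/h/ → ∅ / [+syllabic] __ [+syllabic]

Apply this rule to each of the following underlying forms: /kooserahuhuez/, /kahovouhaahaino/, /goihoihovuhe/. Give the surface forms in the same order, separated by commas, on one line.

kooserauuez, kaovouaaaino, goioiovue

/kooserahuhuez/: /h/ occurs between vowels /a/ and /u/, so it deletes. /h/ occurs between vowels /u/ and /u/, so it deletes. → [kooserauuez].
/kahovouhaahaino/: /h/ occurs between vowels /a/ and /o/, so it deletes. /h/ occurs between vowels /u/ and /a/, so it deletes. /h/ occurs between vowels /a/ and /a/, so it deletes. → [kaovouaaaino].
/goihoihovuhe/: /h/ occurs between vowels /i/ and /o/, so it deletes. /h/ occurs between vowels /i/ and /o/, so it deletes. /h/ occurs between vowels /u/ and /e/, so it deletes. → [goioiovue].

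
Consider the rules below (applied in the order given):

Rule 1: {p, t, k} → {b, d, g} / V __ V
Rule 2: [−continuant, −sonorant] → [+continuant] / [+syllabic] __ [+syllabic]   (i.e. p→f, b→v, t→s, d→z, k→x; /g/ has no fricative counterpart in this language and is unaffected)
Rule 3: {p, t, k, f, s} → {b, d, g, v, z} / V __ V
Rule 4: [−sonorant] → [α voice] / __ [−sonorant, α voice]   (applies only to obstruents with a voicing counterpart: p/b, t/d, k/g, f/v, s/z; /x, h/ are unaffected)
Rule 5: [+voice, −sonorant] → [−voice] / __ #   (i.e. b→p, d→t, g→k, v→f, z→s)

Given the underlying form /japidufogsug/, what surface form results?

Rule 1 (intervocalic voicing): /p/ is a voiceless stop between vowels /a/ and /i/, so it voices to [b]. /japidufogsug/ → jabidufogsug.
Rule 2 (intervocalic spirantization): /b/ is a stop between vowels /a/ and /i/, so it spirantizes to the fricative [v]. /d/ is a stop between vowels /i/ and /u/, so it spirantizes to the fricative [z]. /jabidufogsug/ → javizufogsug.
Rule 3 (intervocalic voicing): /f/ is a voiceless obstruent between vowels /u/ and /o/, so it voices to [v]. /javizufogsug/ → javizuvogsug.
Rule 4 (regressive voicing assimilation): /g/ precedes the voiceless obstruent /s/, so it devoices to [k] by assimilation. /javizuvogsug/ → javizuvoksug.
Rule 5 (final devoicing): /g/ is a voiced obstruent in word-final position, so it devoices to [k]. /javizuvoksug/ → javizuvoksuk.

javizuvoksuk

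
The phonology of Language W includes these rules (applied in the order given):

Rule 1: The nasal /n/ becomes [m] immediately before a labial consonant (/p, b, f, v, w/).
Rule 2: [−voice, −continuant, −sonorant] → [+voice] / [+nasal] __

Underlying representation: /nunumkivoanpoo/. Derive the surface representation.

Rule 1 (nasal place assimilation): /n/ precedes the labial consonant /p/, so it assimilates in place to [m]. /nunumkivoanpoo/ → nunumkivoampoo.
Rule 2 (post-nasal voicing): /k/ is a voiceless stop immediately after the nasal /m/, so it voices to [g]. /p/ is a voiceless stop immediately after the nasal /m/, so it voices to [b]. /nunumkivoampoo/ → nunumgivoamboo.

nunumgivoamboo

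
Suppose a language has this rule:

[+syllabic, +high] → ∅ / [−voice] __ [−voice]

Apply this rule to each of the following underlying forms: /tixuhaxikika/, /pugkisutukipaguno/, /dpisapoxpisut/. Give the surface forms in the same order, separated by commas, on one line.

/tixuhaxikika/: /i/ is a high vowel flanked by voiceless consonants /t/ and /x/, so it deletes. /u/ is a high vowel flanked by voiceless consonants /x/ and /h/, so it deletes. /i/ is a high vowel flanked by voiceless consonants /x/ and /k/, so it deletes. /i/ is a high vowel flanked by voiceless consonants /k/ and /k/, so it deletes. → [txhaxkka].
/pugkisutukipaguno/: /i/ is a high vowel flanked by voiceless consonants /k/ and /s/, so it deletes. /u/ is a high vowel flanked by voiceless consonants /s/ and /t/, so it deletes. /u/ is a high vowel flanked by voiceless consonants /t/ and /k/, so it deletes. /i/ is a high vowel flanked by voiceless consonants /k/ and /p/, so it deletes. → [pugkstkpaguno].
/dpisapoxpisut/: /i/ is a high vowel flanked by voiceless consonants /p/ and /s/, so it deletes. /i/ is a high vowel flanked by voiceless consonants /p/ and /s/, so it deletes. /u/ is a high vowel flanked by voiceless consonants /s/ and /t/, so it deletes. → [dpsapoxpst].

txhaxkka, pugkstkpaguno, dpsapoxpst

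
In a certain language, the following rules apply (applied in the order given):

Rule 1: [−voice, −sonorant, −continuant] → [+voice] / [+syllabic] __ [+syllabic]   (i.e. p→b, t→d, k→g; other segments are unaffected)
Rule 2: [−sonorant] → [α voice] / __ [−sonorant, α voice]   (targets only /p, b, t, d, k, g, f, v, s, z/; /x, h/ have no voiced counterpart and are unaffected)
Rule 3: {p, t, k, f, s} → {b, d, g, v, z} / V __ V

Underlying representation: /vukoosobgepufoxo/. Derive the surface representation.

Rule 1 (intervocalic voicing): /k/ is a voiceless stop between vowels /u/ and /o/, so it voices to [g]. /p/ is a voiceless stop between vowels /e/ and /u/, so it voices to [b]. /vukoosobgepufoxo/ → vugoosobgebufoxo.
Rule 2 (regressive voicing assimilation): no segment meets the environment; /vugoosobgebufoxo/ is unchanged.
Rule 3 (intervocalic voicing): /s/ is a voiceless obstruent between vowels /o/ and /o/, so it voices to [z]. /f/ is a voiceless obstruent between vowels /u/ and /o/, so it voices to [v]. /vugoosobgebufoxo/ → vugoozobgebuvoxo.

vugoozobgebuvoxo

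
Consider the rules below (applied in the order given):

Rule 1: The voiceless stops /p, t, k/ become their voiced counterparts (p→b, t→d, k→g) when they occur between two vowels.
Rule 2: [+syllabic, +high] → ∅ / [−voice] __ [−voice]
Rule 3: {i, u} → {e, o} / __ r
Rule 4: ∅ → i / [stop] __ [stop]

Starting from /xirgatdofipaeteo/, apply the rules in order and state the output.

xergatidofibaedeo

Rule 1 (intervocalic voicing): /p/ is a voiceless stop between vowels /i/ and /a/, so it voices to [b]. /t/ is a voiceless stop between vowels /e/ and /e/, so it voices to [d]. /xirgatdofipaeteo/ → xirgatdofibaedeo.
Rule 2 (high vowel syncope): no segment meets the environment; /xirgatdofibaedeo/ is unchanged.
Rule 3 (pre-rhotic lowering): /i/ is a high vowel immediately before /r/, so it lowers to [e]. /xirgatdofibaedeo/ → xergatdofibaedeo.
Rule 4 (stop-cluster i-epenthesis): /t/ and /d/ form a stop–stop cluster, so [i] is inserted between them. /xergatdofibaedeo/ → xergatidofibaedeo.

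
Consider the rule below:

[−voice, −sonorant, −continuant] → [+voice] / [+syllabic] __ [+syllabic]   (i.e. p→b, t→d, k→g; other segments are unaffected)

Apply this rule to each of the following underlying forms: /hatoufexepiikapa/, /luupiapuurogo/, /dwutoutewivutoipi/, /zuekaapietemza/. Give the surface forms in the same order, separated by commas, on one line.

hadoufexebiigaba, luubiabuurogo, dwudoudewivudoibi, zuegaabiedemza

/hatoufexepiikapa/: /t/ is a voiceless stop between vowels /a/ and /o/, so it voices to [d]. /p/ is a voiceless stop between vowels /e/ and /i/, so it voices to [b]. /k/ is a voiceless stop between vowels /i/ and /a/, so it voices to [g]. /p/ is a voiceless stop between vowels /a/ and /a/, so it voices to [b]. → [hadoufexebiigaba].
/luupiapuurogo/: /p/ is a voiceless stop between vowels /u/ and /i/, so it voices to [b]. /p/ is a voiceless stop between vowels /a/ and /u/, so it voices to [b]. → [luubiabuurogo].
/dwutoutewivutoipi/: /t/ is a voiceless stop between vowels /u/ and /o/, so it voices to [d]. /t/ is a voiceless stop between vowels /u/ and /e/, so it voices to [d]. /t/ is a voiceless stop between vowels /u/ and /o/, so it voices to [d]. /p/ is a voiceless stop between vowels /i/ and /i/, so it voices to [b]. → [dwudoudewivudoibi].
/zuekaapietemza/: /k/ is a voiceless stop between vowels /e/ and /a/, so it voices to [g]. /p/ is a voiceless stop between vowels /a/ and /i/, so it voices to [b]. /t/ is a voiceless stop between vowels /e/ and /e/, so it voices to [d]. → [zuegaabiedemza].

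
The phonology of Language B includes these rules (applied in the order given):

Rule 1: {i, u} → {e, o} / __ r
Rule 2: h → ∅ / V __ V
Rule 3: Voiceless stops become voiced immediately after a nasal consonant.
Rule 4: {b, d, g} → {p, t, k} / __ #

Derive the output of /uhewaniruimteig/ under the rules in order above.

uewaneruimdeik

Rule 1 (pre-rhotic lowering): /i/ is a high vowel immediately before /r/, so it lowers to [e]. /uhewaniruimteig/ → uhewaneruimteig.
Rule 2 (intervocalic h-deletion): /h/ occurs between vowels /u/ and /e/, so it deletes. /uhewaneruimteig/ → uewaneruimteig.
Rule 3 (post-nasal voicing): /t/ is a voiceless stop immediately after the nasal /m/, so it voices to [d]. /uewaneruimteig/ → uewaneruimdeig.
Rule 4 (final devoicing): /g/ is a voiced stop in word-final position, so it devoices to [k]. /uewaneruimdeig/ → uewaneruimdeik.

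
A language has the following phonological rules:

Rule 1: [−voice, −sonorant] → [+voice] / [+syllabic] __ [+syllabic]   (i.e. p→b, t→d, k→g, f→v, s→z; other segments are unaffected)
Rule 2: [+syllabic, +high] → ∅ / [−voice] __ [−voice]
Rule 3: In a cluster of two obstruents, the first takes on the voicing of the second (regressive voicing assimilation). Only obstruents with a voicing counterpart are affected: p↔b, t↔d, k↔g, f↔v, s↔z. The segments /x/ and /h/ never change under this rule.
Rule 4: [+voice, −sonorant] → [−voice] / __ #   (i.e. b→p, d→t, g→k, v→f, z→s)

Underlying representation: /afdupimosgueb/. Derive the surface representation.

Rule 1 (intervocalic voicing): /p/ is a voiceless obstruent between vowels /u/ and /i/, so it voices to [b]. /afdupimosgueb/ → afdubimosgueb.
Rule 2 (high vowel syncope): no segment meets the environment; /afdubimosgueb/ is unchanged.
Rule 3 (regressive voicing assimilation): /f/ precedes the voiced obstruent /d/, so it voices to [v] by assimilation. /s/ precedes the voiced obstruent /g/, so it voices to [z] by assimilation. /afdubimosgueb/ → avdubimozgueb.
Rule 4 (final devoicing): /b/ is a voiced obstruent in word-final position, so it devoices to [p]. /avdubimozgueb/ → avdubimozguep.

avdubimozguep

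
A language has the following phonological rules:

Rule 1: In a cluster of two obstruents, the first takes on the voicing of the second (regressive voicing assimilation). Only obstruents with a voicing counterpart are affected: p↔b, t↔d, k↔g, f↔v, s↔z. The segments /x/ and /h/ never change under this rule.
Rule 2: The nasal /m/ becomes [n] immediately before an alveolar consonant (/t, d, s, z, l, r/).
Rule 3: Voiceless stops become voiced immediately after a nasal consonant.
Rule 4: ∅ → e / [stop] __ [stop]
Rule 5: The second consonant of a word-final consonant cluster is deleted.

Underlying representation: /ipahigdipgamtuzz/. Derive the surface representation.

Rule 1 (regressive voicing assimilation): /p/ precedes the voiced obstruent /g/, so it voices to [b] by assimilation. /ipahigdipgamtuzz/ → ipahigdibgamtuzz.
Rule 2 (nasal place assimilation): /m/ precedes the alveolar consonant /t/, so it assimilates in place to [n]. /ipahigdibgamtuzz/ → ipahigdibgantuzz.
Rule 3 (post-nasal voicing): /t/ is a voiceless stop immediately after the nasal /n/, so it voices to [d]. /ipahigdibgantuzz/ → ipahigdibganduzz.
Rule 4 (stop-cluster e-epenthesis): /g/ and /d/ form a stop–stop cluster, so [e] is inserted between them. /b/ and /g/ form a stop–stop cluster, so [e] is inserted between them. /ipahigdibganduzz/ → ipahigedibeganduzz.
Rule 5 (final cluster simplification): /z/ is the second consonant of a word-final cluster /zz/, so it deletes. /ipahigedibeganduzz/ → ipahigedibeganduz.

ipahigedibeganduz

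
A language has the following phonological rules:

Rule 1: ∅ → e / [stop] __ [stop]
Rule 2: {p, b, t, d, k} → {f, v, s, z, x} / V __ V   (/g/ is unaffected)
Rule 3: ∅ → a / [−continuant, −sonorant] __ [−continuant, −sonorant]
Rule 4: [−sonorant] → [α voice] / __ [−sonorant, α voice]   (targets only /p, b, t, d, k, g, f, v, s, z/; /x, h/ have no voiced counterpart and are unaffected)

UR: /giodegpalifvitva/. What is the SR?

Rule 1 (stop-cluster e-epenthesis): /g/ and /p/ form a stop–stop cluster, so [e] is inserted between them. /giodegpalifvitva/ → giodegepalifvitva.
Rule 2 (intervocalic spirantization): /d/ is a stop between vowels /o/ and /e/, so it spirantizes to the fricative [z]. /p/ is a stop between vowels /e/ and /a/, so it spirantizes to the fricative [f]. /giodegepalifvitva/ → giozegefalifvitva.
Rule 3 (stop-cluster a-epenthesis): no segment meets the environment; /giozegefalifvitva/ is unchanged.
Rule 4 (regressive voicing assimilation): /f/ precedes the voiced obstruent /v/, so it voices to [v] by assimilation. /t/ precedes the voiced obstruent /v/, so it voices to [d] by assimilation. /giozegefalifvitva/ → giozegefalivvidva.

giozegefalivvidva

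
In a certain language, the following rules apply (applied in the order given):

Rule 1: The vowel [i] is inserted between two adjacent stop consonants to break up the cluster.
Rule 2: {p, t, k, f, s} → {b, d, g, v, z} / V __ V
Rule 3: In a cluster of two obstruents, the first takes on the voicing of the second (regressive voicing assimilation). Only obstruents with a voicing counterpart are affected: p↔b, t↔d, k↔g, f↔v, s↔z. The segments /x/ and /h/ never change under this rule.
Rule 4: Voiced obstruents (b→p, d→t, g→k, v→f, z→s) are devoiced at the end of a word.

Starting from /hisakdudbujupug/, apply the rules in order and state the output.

Rule 1 (stop-cluster i-epenthesis): /k/ and /d/ form a stop–stop cluster, so [i] is inserted between them. /d/ and /b/ form a stop–stop cluster, so [i] is inserted between them. /hisakdudbujupug/ → hisakidudibujupug.
Rule 2 (intervocalic voicing): /s/ is a voiceless obstruent between vowels /i/ and /a/, so it voices to [z]. /k/ is a voiceless obstruent between vowels /a/ and /i/, so it voices to [g]. /p/ is a voiceless obstruent between vowels /u/ and /u/, so it voices to [b]. /hisakidudibujupug/ → hizagidudibujubug.
Rule 3 (regressive voicing assimilation): no segment meets the environment; /hizagidudibujubug/ is unchanged.
Rule 4 (final devoicing): /g/ is a voiced obstruent in word-final position, so it devoices to [k]. /hizagidudibujubug/ → hizagidudibujubuk.

hizagidudibujubuk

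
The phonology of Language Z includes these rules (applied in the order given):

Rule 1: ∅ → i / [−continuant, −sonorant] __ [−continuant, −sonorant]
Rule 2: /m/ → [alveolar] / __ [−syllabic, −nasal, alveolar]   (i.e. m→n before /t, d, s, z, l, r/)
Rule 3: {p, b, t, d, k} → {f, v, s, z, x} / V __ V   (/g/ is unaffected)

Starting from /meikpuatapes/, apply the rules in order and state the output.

Rule 1 (stop-cluster i-epenthesis): /k/ and /p/ form a stop–stop cluster, so [i] is inserted between them. /meikpuatapes/ → meikipuatapes.
Rule 2 (nasal place assimilation): no segment meets the environment; /meikipuatapes/ is unchanged.
Rule 3 (intervocalic spirantization): /k/ is a stop between vowels /i/ and /i/, so it spirantizes to the fricative [x]. /p/ is a stop between vowels /i/ and /u/, so it spirantizes to the fricative [f]. /t/ is a stop between vowels /a/ and /a/, so it spirantizes to the fricative [s]. /p/ is a stop between vowels /a/ and /e/, so it spirantizes to the fricative [f]. /meikipuatapes/ → meixifuasafes.

meixifuasafes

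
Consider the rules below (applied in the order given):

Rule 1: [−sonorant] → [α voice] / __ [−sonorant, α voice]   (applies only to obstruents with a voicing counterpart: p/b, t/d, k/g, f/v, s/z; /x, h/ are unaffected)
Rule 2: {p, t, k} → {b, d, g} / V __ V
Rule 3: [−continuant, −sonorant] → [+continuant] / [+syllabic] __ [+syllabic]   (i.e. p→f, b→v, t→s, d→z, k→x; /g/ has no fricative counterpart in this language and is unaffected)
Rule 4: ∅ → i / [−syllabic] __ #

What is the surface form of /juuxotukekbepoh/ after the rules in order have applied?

Rule 1 (regressive voicing assimilation): /k/ precedes the voiced obstruent /b/, so it voices to [g] by assimilation. /juuxotukekbepoh/ → juuxotukegbepoh.
Rule 2 (intervocalic voicing): /t/ is a voiceless stop between vowels /o/ and /u/, so it voices to [d]. /k/ is a voiceless stop between vowels /u/ and /e/, so it voices to [g]. /p/ is a voiceless stop between vowels /e/ and /o/, so it voices to [b]. /juuxotukegbepoh/ → juuxodugegbeboh.
Rule 3 (intervocalic spirantization): /d/ is a stop between vowels /o/ and /u/, so it spirantizes to the fricative [z]. /b/ is a stop between vowels /e/ and /o/, so it spirantizes to the fricative [v]. /juuxodugegbeboh/ → juuxozugegbevoh.
Rule 4 (final i-epenthesis): the form ends in the consonant /h/, so [i] is inserted word-finally. /juuxozugegbevoh/ → juuxozugegbevohi.

juuxozugegbevohi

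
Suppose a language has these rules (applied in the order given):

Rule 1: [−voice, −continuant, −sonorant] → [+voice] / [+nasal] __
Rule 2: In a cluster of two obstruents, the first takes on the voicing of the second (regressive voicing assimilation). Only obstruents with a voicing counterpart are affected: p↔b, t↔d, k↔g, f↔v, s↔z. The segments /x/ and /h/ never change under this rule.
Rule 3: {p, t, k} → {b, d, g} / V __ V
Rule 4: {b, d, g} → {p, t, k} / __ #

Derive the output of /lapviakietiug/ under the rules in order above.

labviagiediuk

Rule 1 (post-nasal voicing): no segment meets the environment; /lapviakietiug/ is unchanged.
Rule 2 (regressive voicing assimilation): /p/ precedes the voiced obstruent /v/, so it voices to [b] by assimilation. /lapviakietiug/ → labviakietiug.
Rule 3 (intervocalic voicing): /k/ is a voiceless stop between vowels /a/ and /i/, so it voices to [g]. /t/ is a voiceless stop between vowels /e/ and /i/, so it voices to [d]. /labviakietiug/ → labviagiediug.
Rule 4 (final devoicing): /g/ is a voiced stop in word-final position, so it devoices to [k]. /labviagiediug/ → labviagiediuk.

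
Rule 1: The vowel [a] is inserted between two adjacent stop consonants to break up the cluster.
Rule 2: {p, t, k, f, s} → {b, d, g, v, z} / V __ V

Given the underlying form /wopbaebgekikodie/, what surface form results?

wobabaebagegigodie

Rule 1 (stop-cluster a-epenthesis): /p/ and /b/ form a stop–stop cluster, so [a] is inserted between them. /b/ and /g/ form a stop–stop cluster, so [a] is inserted between them. /wopbaebgekikodie/ → wopabaebagekikodie.
Rule 2 (intervocalic voicing): /p/ is a voiceless obstruent between vowels /o/ and /a/, so it voices to [b]. /k/ is a voiceless obstruent between vowels /e/ and /i/, so it voices to [g]. /k/ is a voiceless obstruent between vowels /i/ and /o/, so it voices to [g]. /wopabaebagekikodie/ → wobabaebagegigodie.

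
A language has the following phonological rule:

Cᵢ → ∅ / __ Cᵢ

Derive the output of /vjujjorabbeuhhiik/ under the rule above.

/jj/ is a geminate; the first /j/ deletes.
/bb/ is a geminate; the first /b/ deletes.
/hh/ is a geminate; the first /h/ deletes.
Surface form: [vjujorabeuhiik].

vjujorabeuhiik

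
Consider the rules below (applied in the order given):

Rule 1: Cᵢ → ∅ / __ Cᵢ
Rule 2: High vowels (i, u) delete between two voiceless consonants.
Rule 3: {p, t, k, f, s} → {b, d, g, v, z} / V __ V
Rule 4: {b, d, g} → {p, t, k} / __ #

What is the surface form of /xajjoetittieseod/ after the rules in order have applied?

xajoettiezeot

Rule 1 (degemination): /jj/ is a geminate; the first /j/ deletes. /tt/ is a geminate; the first /t/ deletes. /xajjoetittieseod/ → xajoetitieseod.
Rule 2 (high vowel syncope): /i/ is a high vowel flanked by voiceless consonants /t/ and /t/, so it deletes. /xajoetitieseod/ → xajoettieseod.
Rule 3 (intervocalic voicing): /s/ is a voiceless obstruent between vowels /e/ and /e/, so it voices to [z]. /xajoettieseod/ → xajoettiezeod.
Rule 4 (final devoicing): /d/ is a voiced stop in word-final position, so it devoices to [t]. /xajoettiezeod/ → xajoettiezeot.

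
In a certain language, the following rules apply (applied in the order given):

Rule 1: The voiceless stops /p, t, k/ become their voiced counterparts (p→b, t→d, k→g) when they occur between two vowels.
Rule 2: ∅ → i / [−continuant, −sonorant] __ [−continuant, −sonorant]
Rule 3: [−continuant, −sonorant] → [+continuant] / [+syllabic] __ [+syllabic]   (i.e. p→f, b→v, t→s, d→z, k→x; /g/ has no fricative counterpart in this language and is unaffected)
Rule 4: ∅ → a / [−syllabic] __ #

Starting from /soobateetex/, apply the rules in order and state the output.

Rule 1 (intervocalic voicing): /t/ is a voiceless stop between vowels /a/ and /e/, so it voices to [d]. /t/ is a voiceless stop between vowels /e/ and /e/, so it voices to [d]. /soobateetex/ → soobadeedex.
Rule 2 (stop-cluster i-epenthesis): no segment meets the environment; /soobadeedex/ is unchanged.
Rule 3 (intervocalic spirantization): /b/ is a stop between vowels /o/ and /a/, so it spirantizes to the fricative [v]. /d/ is a stop between vowels /a/ and /e/, so it spirantizes to the fricative [z]. /d/ is a stop between vowels /e/ and /e/, so it spirantizes to the fricative [z]. /soobadeedex/ → soovazeezex.
Rule 4 (final a-epenthesis): the form ends in the consonant /x/, so [a] is inserted word-finally. /soovazeezex/ → soovazeezexa.

soovazeezexa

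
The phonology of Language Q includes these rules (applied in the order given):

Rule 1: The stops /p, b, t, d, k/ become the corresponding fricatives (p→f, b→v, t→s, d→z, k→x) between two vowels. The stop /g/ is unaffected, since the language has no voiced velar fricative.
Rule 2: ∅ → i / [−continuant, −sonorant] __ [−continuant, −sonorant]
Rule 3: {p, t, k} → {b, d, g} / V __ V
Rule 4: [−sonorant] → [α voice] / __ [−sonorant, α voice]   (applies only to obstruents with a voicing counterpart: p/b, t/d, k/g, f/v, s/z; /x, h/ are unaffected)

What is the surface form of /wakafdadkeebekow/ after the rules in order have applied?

waxavdadigeevexow

Rule 1 (intervocalic spirantization): /k/ is a stop between vowels /a/ and /a/, so it spirantizes to the fricative [x]. /b/ is a stop between vowels /e/ and /e/, so it spirantizes to the fricative [v]. /k/ is a stop between vowels /e/ and /o/, so it spirantizes to the fricative [x]. /wakafdadkeebekow/ → waxafdadkeevexow.
Rule 2 (stop-cluster i-epenthesis): /d/ and /k/ form a stop–stop cluster, so [i] is inserted between them. /waxafdadkeevexow/ → waxafdadikeevexow.
Rule 3 (intervocalic voicing): /k/ is a voiceless stop between vowels /i/ and /e/, so it voices to [g]. /waxafdadikeevexow/ → waxafdadigeevexow.
Rule 4 (regressive voicing assimilation): /f/ precedes the voiced obstruent /d/, so it voices to [v] by assimilation. /waxafdadigeevexow/ → waxavdadigeevexow.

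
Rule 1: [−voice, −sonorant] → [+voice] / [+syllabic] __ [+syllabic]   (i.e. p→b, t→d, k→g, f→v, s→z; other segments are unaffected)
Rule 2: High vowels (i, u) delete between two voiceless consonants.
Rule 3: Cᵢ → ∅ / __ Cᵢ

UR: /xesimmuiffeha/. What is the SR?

Rule 1 (intervocalic voicing): /s/ is a voiceless obstruent between vowels /e/ and /i/, so it voices to [z]. /xesimmuiffeha/ → xezimmuiffeha.
Rule 2 (high vowel syncope): no segment meets the environment; /xezimmuiffeha/ is unchanged.
Rule 3 (degemination): /mm/ is a geminate; the first /m/ deletes. /ff/ is a geminate; the first /f/ deletes. /xezimmuiffeha/ → xezimuifeha.

xezimuifeha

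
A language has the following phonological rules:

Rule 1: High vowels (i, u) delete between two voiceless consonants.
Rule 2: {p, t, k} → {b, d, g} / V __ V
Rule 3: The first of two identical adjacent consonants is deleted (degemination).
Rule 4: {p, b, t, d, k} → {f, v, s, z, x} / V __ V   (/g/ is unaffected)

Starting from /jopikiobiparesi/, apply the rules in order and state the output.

jopkiovivaresi

Rule 1 (high vowel syncope): /i/ is a high vowel flanked by voiceless consonants /p/ and /k/, so it deletes. /jopikiobiparesi/ → jopkiobiparesi.
Rule 2 (intervocalic voicing): /p/ is a voiceless stop between vowels /i/ and /a/, so it voices to [b]. /jopkiobiparesi/ → jopkiobibaresi.
Rule 3 (degemination): no segment meets the environment; /jopkiobibaresi/ is unchanged.
Rule 4 (intervocalic spirantization): /b/ is a stop between vowels /o/ and /i/, so it spirantizes to the fricative [v]. /b/ is a stop between vowels /i/ and /a/, so it spirantizes to the fricative [v]. /jopkiobibaresi/ → jopkiovivaresi.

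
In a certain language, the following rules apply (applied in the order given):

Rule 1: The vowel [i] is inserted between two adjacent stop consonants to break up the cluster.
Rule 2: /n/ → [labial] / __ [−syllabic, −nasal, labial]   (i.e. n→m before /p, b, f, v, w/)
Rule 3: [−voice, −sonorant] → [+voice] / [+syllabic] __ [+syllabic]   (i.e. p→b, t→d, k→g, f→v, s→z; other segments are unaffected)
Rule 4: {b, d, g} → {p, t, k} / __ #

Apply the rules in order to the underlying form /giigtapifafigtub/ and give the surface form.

Rule 1 (stop-cluster i-epenthesis): /g/ and /t/ form a stop–stop cluster, so [i] is inserted between them. /g/ and /t/ form a stop–stop cluster, so [i] is inserted between them. /giigtapifafigtub/ → giigitapifafigitub.
Rule 2 (nasal place assimilation): no segment meets the environment; /giigitapifafigitub/ is unchanged.
Rule 3 (intervocalic voicing): /t/ is a voiceless obstruent between vowels /i/ and /a/, so it voices to [d]. /p/ is a voiceless obstruent between vowels /a/ and /i/, so it voices to [b]. /f/ is a voiceless obstruent between vowels /i/ and /a/, so it voices to [v]. /f/ is a voiceless obstruent between vowels /a/ and /i/, so it voices to [v]. /t/ is a voiceless obstruent between vowels /i/ and /u/, so it voices to [d]. /giigitapifafigitub/ → giigidabivavigidub.
Rule 4 (final devoicing): /b/ is a voiced stop in word-final position, so it devoices to [p]. /giigidabivavigidub/ → giigidabivavigidup.

giigidabivavigidup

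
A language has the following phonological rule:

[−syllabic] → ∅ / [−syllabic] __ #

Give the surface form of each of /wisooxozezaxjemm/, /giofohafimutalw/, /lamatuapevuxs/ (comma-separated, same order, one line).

wisooxozezaxjem, giofohafimutal, lamatuapevux

/wisooxozezaxjemm/: /m/ is the second consonant of a word-final cluster /mm/, so it deletes. → [wisooxozezaxjem].
/giofohafimutalw/: /w/ is the second consonant of a word-final cluster /lw/, so it deletes. → [giofohafimutal].
/lamatuapevuxs/: /s/ is the second consonant of a word-final cluster /xs/, so it deletes. → [lamatuapevux].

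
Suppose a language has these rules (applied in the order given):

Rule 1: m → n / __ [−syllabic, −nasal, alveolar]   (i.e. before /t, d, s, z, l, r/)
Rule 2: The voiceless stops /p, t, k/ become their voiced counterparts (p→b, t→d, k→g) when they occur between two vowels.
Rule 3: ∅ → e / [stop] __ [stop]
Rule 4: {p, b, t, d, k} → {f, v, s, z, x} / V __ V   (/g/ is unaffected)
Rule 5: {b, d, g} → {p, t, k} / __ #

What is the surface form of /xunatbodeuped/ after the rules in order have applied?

Rule 1 (nasal place assimilation): no segment meets the environment; /xunatbodeuped/ is unchanged.
Rule 2 (intervocalic voicing): /p/ is a voiceless stop between vowels /u/ and /e/, so it voices to [b]. /xunatbodeuped/ → xunatbodeubed.
Rule 3 (stop-cluster e-epenthesis): /t/ and /b/ form a stop–stop cluster, so [e] is inserted between them. /xunatbodeubed/ → xunatebodeubed.
Rule 4 (intervocalic spirantization): /t/ is a stop between vowels /a/ and /e/, so it spirantizes to the fricative [s]. /b/ is a stop between vowels /e/ and /o/, so it spirantizes to the fricative [v]. /d/ is a stop between vowels /o/ and /e/, so it spirantizes to the fricative [z]. /b/ is a stop between vowels /u/ and /e/, so it spirantizes to the fricative [v]. /xunatebodeubed/ → xunasevozeuved.
Rule 5 (final devoicing): /d/ is a voiced stop in word-final position, so it devoices to [t]. /xunasevozeuved/ → xunasevozeuvet.

xunasevozeuvet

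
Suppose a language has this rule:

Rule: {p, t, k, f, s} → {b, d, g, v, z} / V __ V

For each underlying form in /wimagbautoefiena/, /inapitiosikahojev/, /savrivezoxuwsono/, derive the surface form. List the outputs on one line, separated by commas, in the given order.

wimagbaudoeviena, inabidiozigahojev, savrivezoxuwsono

/wimagbautoefiena/: /t/ is a voiceless obstruent between vowels /u/ and /o/, so it voices to [d]. /f/ is a voiceless obstruent between vowels /e/ and /i/, so it voices to [v]. → [wimagbaudoeviena].
/inapitiosikahojev/: /p/ is a voiceless obstruent between vowels /a/ and /i/, so it voices to [b]. /t/ is a voiceless obstruent between vowels /i/ and /i/, so it voices to [d]. /s/ is a voiceless obstruent between vowels /o/ and /i/, so it voices to [z]. /k/ is a voiceless obstruent between vowels /i/ and /a/, so it voices to [g]. → [inabidiozigahojev].
/savrivezoxuwsono/: the rule's environment is not met; surfaces unchanged as [savrivezoxuwsono].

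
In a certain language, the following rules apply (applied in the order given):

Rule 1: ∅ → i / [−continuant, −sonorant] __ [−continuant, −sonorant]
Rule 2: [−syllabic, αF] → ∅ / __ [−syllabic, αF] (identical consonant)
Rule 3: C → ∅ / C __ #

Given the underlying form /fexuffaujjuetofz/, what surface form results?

fexufaujuetof

Rule 1 (stop-cluster i-epenthesis): no segment meets the environment; /fexuffaujjuetofz/ is unchanged.
Rule 2 (degemination): /ff/ is a geminate; the first /f/ deletes. /jj/ is a geminate; the first /j/ deletes. /fexuffaujjuetofz/ → fexufaujuetofz.
Rule 3 (final cluster simplification): /z/ is the second consonant of a word-final cluster /fz/, so it deletes. /fexufaujuetofz/ → fexufaujuetof.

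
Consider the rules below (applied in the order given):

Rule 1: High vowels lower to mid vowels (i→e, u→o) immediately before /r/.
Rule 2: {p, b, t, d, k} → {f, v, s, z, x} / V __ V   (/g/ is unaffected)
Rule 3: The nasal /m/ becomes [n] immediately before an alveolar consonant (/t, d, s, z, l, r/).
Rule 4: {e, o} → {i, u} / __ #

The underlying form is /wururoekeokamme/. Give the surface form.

wororoexeoxammi

Rule 1 (pre-rhotic lowering): /u/ is a high vowel immediately before /r/, so it lowers to [o]. /u/ is a high vowel immediately before /r/, so it lowers to [o]. /wururoekeokamme/ → wororoekeokamme.
Rule 2 (intervocalic spirantization): /k/ is a stop between vowels /e/ and /e/, so it spirantizes to the fricative [x]. /k/ is a stop between vowels /o/ and /a/, so it spirantizes to the fricative [x]. /wororoekeokamme/ → wororoexeoxamme.
Rule 3 (nasal place assimilation): no segment meets the environment; /wororoexeoxamme/ is unchanged.
Rule 4 (final vowel raising): /e/ is a mid vowel in word-final position, so it raises to [i]. /wororoexeoxamme/ → wororoexeoxammi.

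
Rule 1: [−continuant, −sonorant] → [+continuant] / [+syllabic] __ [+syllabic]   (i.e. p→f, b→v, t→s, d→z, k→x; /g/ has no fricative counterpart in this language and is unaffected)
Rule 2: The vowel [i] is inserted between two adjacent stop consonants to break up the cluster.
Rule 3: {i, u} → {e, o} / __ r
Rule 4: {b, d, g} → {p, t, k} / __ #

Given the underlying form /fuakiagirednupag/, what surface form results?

Rule 1 (intervocalic spirantization): /k/ is a stop between vowels /a/ and /i/, so it spirantizes to the fricative [x]. /p/ is a stop between vowels /u/ and /a/, so it spirantizes to the fricative [f]. /fuakiagirednupag/ → fuaxiagirednufag.
Rule 2 (stop-cluster i-epenthesis): no segment meets the environment; /fuaxiagirednufag/ is unchanged.
Rule 3 (pre-rhotic lowering): /i/ is a high vowel immediately before /r/, so it lowers to [e]. /fuaxiagirednufag/ → fuaxiagerednufag.
Rule 4 (final devoicing): /g/ is a voiced stop in word-final position, so it devoices to [k]. /fuaxiagerednufag/ → fuaxiagerednufak.

fuaxiagerednufak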